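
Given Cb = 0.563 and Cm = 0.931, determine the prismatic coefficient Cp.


Formula: Cp = Cb / Cm
Substituting: Cp = 0.563 / 0.931
Result: Cp ≈ 0.60473 (5 s.f.)

0.60473


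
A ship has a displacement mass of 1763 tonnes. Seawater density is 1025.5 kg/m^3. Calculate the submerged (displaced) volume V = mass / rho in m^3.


Formula: V = mass / rho
Step 1 — convert tonnes to kg: 1763 t * 1000 = 1763000 kg
Step 2 — V = 1763000 / 1025.5 ≈ 1719.2 m^3 (5 s.f.)

1719.2 m^3


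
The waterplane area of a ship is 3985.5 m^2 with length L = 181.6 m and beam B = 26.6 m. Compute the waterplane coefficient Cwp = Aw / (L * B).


Formula: Cwp = Aw / (L * B)
Step 1 — L * B = 181.6 * 26.6 = 4830.56 m^2
Step 2 — Cwp = 3985.5 / 4830.56 ≈ 0.82506 (5 s.f.)

0.82506


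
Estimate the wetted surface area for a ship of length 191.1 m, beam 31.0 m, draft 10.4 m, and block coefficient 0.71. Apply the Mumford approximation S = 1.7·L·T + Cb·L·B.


Formula: S = 1.7*L*T + V/T with V = Cb*L*B*T, i.e. S = L * (1.7*T + Cb*B)
Step 1 — 1.7*T = 1.7 * 10.4 = 17.68 m
Step 2 — Cb*B = 0.71 * 31.0 = 22.01 m
Step 3 — 1.7*T + Cb*B = 17.68 + 22.01 = 39.69 m
Step 4 — S = 191.1 * 39.69 ≈ 7584.8 m^2 (5 s.f.)

7584.8 m^2


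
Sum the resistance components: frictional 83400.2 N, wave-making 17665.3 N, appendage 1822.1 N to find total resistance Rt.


Formula: Rt = Rf + Rw + Ra
Substituting: Rt = 83400.2 + 17665.3 + 1822.1
Result: Rt = 102887.6 N

102887.6 N


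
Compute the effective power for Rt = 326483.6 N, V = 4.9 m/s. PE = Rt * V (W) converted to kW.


Formula: PE = Rt * V / 1000 (kW)
Step 1 — PE (W) = 326483.6 * 4.9 = 1599769.64 W
Step 2 — PE (kW) = 1599769.64 / 1000 ≈ 1599.8 kW (5 s.f.)

1599.8 kW


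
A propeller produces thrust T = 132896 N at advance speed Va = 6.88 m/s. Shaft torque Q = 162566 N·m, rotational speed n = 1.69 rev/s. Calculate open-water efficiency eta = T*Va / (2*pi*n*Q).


Formula: eta = T * Va / (2 * pi * n * Q)
Step 1 — numerator = T * Va = 132896 * 6.88 = 914324.48
Step 2 — 2 * pi * n = 2 * pi * 1.69 = 10.618583
Step 3 — denominator = 10.618583 * 162566 = 1726220.56
Step 4 — eta = 914324.48 / 1726220.56 ≈ 0.52967 (5 s.f.)

0.52967


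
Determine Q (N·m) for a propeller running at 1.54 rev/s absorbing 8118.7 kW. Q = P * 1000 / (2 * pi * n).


Formula: Q = P_W / (2 * pi * n)
Step 1 — P_W = 8118.7 kW * 1000 = 8118700.0 W
Step 2 — 2 * pi * n = 2 * pi * 1.54 = 9.676105
Step 3 — Q = 8118700.0 / 9.676105 ≈ 839050 N·m (5 s.f.)

839050 N·m


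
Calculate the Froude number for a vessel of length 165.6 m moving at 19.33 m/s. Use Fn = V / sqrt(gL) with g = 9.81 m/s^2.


Formula: Fn = V / sqrt(g * L)
Step 1 — g * L = 9.81 * 165.6 = 1624.536
Step 2 — sqrt(g * L) = sqrt(1624.536) = 40.305533
Step 3 — Fn = 19.33 / 40.305533 ≈ 0.47959 (5 s.f.)

0.47959


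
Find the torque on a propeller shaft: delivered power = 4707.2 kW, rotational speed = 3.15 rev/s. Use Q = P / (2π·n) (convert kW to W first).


Formula: Q = P_W / (2 * pi * n)
Step 1 — P_W = 4707.2 kW * 1000 = 4707200.0 W
Step 2 — 2 * pi * n = 2 * pi * 3.15 = 19.792034
Step 3 — Q = 4707200.0 / 19.792034 ≈ 237830 N·m (5 s.f.)

237830 N·m


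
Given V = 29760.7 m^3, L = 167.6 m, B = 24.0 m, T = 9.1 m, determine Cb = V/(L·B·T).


Formula: Cb = V / (L * B * T)
Step 1 — L * B * T = 167.6 * 24.0 * 9.1 = 36603.84 m^3
Step 2 — Cb = 29760.7 / 36603.84 ≈ 0.81305 (5 s.f.)

0.81305


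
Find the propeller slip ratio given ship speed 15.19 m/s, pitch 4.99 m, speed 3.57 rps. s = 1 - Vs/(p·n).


Formula: s = 1 - Vs / (p * n)
Step 1 — p * n = 4.99 * 3.57 = 17.8143
Step 2 — Vs / (p*n) = 15.19 / 17.8143 = 0.852686 (6 d.p.)
Step 3 — s = 1 - 0.852686 = 0.147314

0.147314


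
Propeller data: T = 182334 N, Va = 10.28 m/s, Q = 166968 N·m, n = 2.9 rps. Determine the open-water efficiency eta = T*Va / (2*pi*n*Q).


Formula: eta = T * Va / (2 * pi * n * Q)
Step 1 — numerator = T * Va = 182334 * 10.28 = 1874393.52
Step 2 — 2 * pi * n = 2 * pi * 2.9 = 18.221237
Step 3 — denominator = 18.221237 * 166968 = 3042363.5
Step 4 — eta = 1874393.52 / 3042363.5 ≈ 0.61610 (5 s.f.)

0.61610


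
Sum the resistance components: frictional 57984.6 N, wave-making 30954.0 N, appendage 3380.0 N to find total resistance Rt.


Formula: Rt = Rf + Rw + Ra
Substituting: Rt = 57984.6 + 30954.0 + 3380.0
Result: Rt = 92318.6 N

92318.6 N


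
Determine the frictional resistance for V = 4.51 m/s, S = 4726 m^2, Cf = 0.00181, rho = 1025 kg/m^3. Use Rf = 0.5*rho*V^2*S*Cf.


Formula: Rf = 0.5 * rho * V^2 * S * Cf
Step 1 — V^2 = 4.51^2 = 20.3401
Step 2 — 0.5 * rho * V^2 = 0.5 * 1025 * 20.3401 = 10424.30125
Step 3 — Rf = 10424.30125 * 4726 * 0.00181 ≈ 89170 N (5 s.f.)

89170 N


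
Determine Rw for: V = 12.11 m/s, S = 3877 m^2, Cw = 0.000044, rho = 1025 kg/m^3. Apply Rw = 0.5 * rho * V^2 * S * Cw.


Formula: Rw = 0.5 * rho * V^2 * S * Cw
Step 1 — V^2 = 12.11^2 = 146.6521
Step 2 — 0.5 * rho * V^2 = 0.5 * 1025 * 146.6521 = 75159.20125
Step 3 — Rw = 75159.20125 * 3877 * 0.000044 ≈ 12821 N (5 s.f.)

12821 N


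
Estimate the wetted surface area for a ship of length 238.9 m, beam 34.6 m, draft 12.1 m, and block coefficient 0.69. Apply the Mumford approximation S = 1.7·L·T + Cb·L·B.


Formula: S = 1.7*L*T + V/T with V = Cb*L*B*T, i.e. S = L * (1.7*T + Cb*B)
Step 1 — 1.7*T = 1.7 * 12.1 = 20.57 m
Step 2 — Cb*B = 0.69 * 34.6 = 23.874 m
Step 3 — 1.7*T + Cb*B = 20.57 + 23.874 = 44.444 m
Step 4 — S = 238.9 * 44.444 ≈ 10618 m^2 (5 s.f.)

10618 m^2


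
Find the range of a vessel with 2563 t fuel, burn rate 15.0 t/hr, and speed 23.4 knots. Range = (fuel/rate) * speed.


Formula: endurance = fuel / rate; range = endurance * speed
Step 1 — endurance = 2563 / 15.0 = 170.8667 hours
Step 2 — range = 170.8667 * 23.4 ≈ 3998.3 nautical miles (5 s.f.)

3998.3 NM


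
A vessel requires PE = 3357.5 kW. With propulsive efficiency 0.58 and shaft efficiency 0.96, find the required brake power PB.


Formula: PB = PE / (eta_D * eta_S)
Step 1 — combined efficiency = eta_D * eta_S = 0.58 * 0.96 = 0.5568
Step 2 — PB = 3357.5 / 0.5568 ≈ 6030.0 kW (5 s.f.)

6030.0 kW


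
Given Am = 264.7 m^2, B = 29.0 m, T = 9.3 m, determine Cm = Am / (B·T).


Formula: Cm = Am / (B * T)
Step 1 — B * T = 29.0 * 9.3 = 269.7 m^2
Step 2 — Cm = 264.7 / 269.7 ≈ 0.98146 (5 s.f.)

0.98146


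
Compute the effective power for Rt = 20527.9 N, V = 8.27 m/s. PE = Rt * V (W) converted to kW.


Formula: PE = Rt * V / 1000 (kW)
Step 1 — PE (W) = 20527.9 * 8.27 = 169765.733 W
Step 2 — PE (kW) = 169765.733 / 1000 ≈ 169.77 kW (5 s.f.)

169.77 kW


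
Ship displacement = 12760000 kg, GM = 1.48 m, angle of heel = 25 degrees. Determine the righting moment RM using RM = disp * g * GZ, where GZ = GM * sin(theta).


Formula: GZ = GM * sin(theta); RM = disp * g * GZ
Step 1 — GZ = 1.48 * sin(25°) = 1.48 * 0.422618 = 0.625475 m
Step 2 — RM = 12760000 * 9.81 * 0.625475 ≈ 78294000 N·m (5 s.f.)

78294000 N·m


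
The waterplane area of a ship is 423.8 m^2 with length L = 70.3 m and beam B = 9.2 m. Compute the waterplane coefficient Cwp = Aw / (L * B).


Formula: Cwp = Aw / (L * B)
Step 1 — L * B = 70.3 * 9.2 = 646.76 m^2
Step 2 — Cwp = 423.8 / 646.76 ≈ 0.65527 (5 s.f.)

0.65527


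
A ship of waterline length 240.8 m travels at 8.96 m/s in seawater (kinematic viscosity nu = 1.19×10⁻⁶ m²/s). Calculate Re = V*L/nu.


Formula: Re = V * L / nu
Step 1 — V * L = 8.96 * 240.8 = 2157.568 m^2/s
Step 2 — Re = 2157.568 / 1.19e-6 = 1.81e+09

1.81e+09


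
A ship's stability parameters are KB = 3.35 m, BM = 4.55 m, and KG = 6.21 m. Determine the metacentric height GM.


Formula: GM = KB + BM - KG
Step 1 — KM = KB + BM = 3.35 + 4.55 = 7.9 m
Step 2 — GM = KM - KG = 7.9 - 6.21 = 1.69 m

1.69 m


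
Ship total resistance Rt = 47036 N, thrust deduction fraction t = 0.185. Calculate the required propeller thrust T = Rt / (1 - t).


Formula: T = Rt / (1 - t)
Step 1 — (1 - t) = 1 - 0.185 = 0.815
Step 2 — T = 47036 / 0.815 ≈ 57713 N (5 s.f.)

57713 N


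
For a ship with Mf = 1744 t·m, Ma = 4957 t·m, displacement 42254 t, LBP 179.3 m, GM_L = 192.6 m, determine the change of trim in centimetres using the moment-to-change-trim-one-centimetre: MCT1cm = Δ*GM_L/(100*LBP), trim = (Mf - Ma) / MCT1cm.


Formula: net trimming moment = Mf - Ma; MCT1cm = Δ*GM_L/(100*LBP); trim = net moment / MCT1cm
Step 1 — net trimming moment = 1744 - 4957 = -3213 t·m
Step 2 — MCT1cm = 42254 * 192.6 / (100 * 179.3) = 453.8829 t·m/cm
Step 3 — trim = -3213 / 453.8829 ≈ -7.0789 cm (5 s.f.)

-7.0789 cm


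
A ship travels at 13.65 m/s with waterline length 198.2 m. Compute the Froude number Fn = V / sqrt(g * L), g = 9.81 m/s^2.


Formula: Fn = V / sqrt(g * L)
Step 1 — g * L = 9.81 * 198.2 = 1944.342
Step 2 — sqrt(g * L) = sqrt(1944.342) = 44.094694
Step 3 — Fn = 13.65 / 44.094694 ≈ 0.30956 (5 s.f.)

0.30956


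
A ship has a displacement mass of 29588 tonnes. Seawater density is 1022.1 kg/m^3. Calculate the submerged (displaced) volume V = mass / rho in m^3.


Formula: V = mass / rho
Step 1 — convert tonnes to kg: 29588 t * 1000 = 29588000 kg
Step 2 — V = 29588000 / 1022.1 ≈ 28948 m^3 (5 s.f.)

28948 m^3


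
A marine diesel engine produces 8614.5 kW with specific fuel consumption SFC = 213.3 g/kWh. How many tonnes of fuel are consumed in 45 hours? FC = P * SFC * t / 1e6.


Formula: FC (tonnes) = P * SFC * t / 1,000,000
Step 1 — P * SFC * t = 8614.5 * 213.3 * 45 = 82686278.25 g
Step 2 — FC (tonnes) = 82686278.25 / 1,000,000 ≈ 82.686 tonnes (5 s.f.)

82.686 tonnes


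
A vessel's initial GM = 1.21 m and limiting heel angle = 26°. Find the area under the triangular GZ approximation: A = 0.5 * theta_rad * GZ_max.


Formula: GZ_max = GM * sin(theta); Area = 0.5 * theta_rad * GZ_max
Step 1 — GZ_max = 1.21 * sin(26°) = 1.21 * 0.438371 = 0.530429 m
Step 2 — theta_rad = 26 * pi/180 = 0.453786 rad
Step 3 — Area = 0.5 * 0.453786 * 0.530429 ≈ 0.12035 m·rad (5 s.f.)

0.12035 m·rad


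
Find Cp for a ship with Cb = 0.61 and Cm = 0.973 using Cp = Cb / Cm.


Formula: Cp = Cb / Cm
Substituting: Cp = 0.61 / 0.973
Result: Cp ≈ 0.62693 (5 s.f.)

0.62693


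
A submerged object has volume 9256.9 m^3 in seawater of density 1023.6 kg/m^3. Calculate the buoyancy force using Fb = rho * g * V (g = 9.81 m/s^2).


Formula: Fb = rho * g * V
Substituting: Fb = 1023.6 * 9.81 * 9256.9
Intermediate: 1023.6 * 9.81 = 10041.516
Result: Fb = 10041.516 * 9256.9 ≈ 92953000 N (5 s.f.)

92953000 N


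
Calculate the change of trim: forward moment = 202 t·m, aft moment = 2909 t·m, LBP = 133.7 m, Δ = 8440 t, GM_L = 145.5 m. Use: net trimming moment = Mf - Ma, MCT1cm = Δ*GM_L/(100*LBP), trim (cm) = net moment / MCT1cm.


Formula: net trimming moment = Mf - Ma; MCT1cm = Δ*GM_L/(100*LBP); trim = net moment / MCT1cm
Step 1 — net trimming moment = 202 - 2909 = -2707 t·m
Step 2 — MCT1cm = 8440 * 145.5 / (100 * 133.7) = 91.8489 t·m/cm
Step 3 — trim = -2707 / 91.8489 ≈ -29.472 cm (5 s.f.)

-29.472 cm


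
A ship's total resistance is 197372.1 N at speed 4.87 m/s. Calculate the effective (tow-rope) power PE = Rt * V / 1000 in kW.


Formula: PE = Rt * V / 1000 (kW)
Step 1 — PE (W) = 197372.1 * 4.87 = 961202.127 W
Step 2 — PE (kW) = 961202.127 / 1000 ≈ 961.20 kW (5 s.f.)

961.20 kW


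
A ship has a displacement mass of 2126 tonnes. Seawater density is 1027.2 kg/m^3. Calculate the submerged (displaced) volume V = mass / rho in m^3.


Formula: V = mass / rho
Step 1 — convert tonnes to kg: 2126 t * 1000 = 2126000 kg
Step 2 — V = 2126000 / 1027.2 ≈ 2069.7 m^3 (5 s.f.)

2069.7 m^3


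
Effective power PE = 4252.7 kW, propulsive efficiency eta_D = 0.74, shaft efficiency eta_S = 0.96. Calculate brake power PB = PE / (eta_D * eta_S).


Formula: PB = PE / (eta_D * eta_S)
Step 1 — combined efficiency = eta_D * eta_S = 0.74 * 0.96 = 0.7104
Step 2 — PB = 4252.7 / 0.7104 ≈ 5986.3 kW (5 s.f.)

5986.3 kW


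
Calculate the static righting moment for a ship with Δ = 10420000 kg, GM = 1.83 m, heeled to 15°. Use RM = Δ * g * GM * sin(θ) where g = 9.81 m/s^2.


Formula: GZ = GM * sin(theta); RM = disp * g * GZ
Step 1 — GZ = 1.83 * sin(15°) = 1.83 * 0.258819 = 0.473639 m
Step 2 — RM = 10420000 * 9.81 * 0.473639 ≈ 48415000 N·m (5 s.f.)

48415000 N·m


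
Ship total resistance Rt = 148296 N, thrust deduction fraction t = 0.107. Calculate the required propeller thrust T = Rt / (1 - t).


Formula: T = Rt / (1 - t)
Step 1 — (1 - t) = 1 - 0.107 = 0.893
Step 2 — T = 148296 / 0.893 ≈ 166060 N (5 s.f.)

166060 N


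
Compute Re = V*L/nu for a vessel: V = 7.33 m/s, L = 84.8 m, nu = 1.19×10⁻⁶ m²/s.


Formula: Re = V * L / nu
Step 1 — V * L = 7.33 * 84.8 = 621.584 m^2/s
Step 2 — Re = 621.584 / 1.19e-6 = 5.22e+08

5.22e+08


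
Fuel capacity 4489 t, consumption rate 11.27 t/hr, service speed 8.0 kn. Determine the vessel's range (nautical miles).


Formula: endurance = fuel / rate; range = endurance * speed
Step 1 — endurance = 4489 / 11.27 = 398.3141 hours
Step 2 — range = 398.3141 * 8.0 ≈ 3186.5 nautical miles (5 s.f.)

3186.5 NM


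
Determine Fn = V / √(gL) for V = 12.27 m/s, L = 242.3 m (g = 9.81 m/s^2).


Formula: Fn = V / sqrt(g * L)
Step 1 — g * L = 9.81 * 242.3 = 2376.963
Step 2 — sqrt(g * L) = sqrt(2376.963) = 48.754108
Step 3 — Fn = 12.27 / 48.754108 ≈ 0.25167 (5 s.f.)

0.25167


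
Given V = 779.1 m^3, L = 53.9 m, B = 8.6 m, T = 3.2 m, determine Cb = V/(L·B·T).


Formula: Cb = V / (L * B * T)
Step 1 — L * B * T = 53.9 * 8.6 * 3.2 = 1483.328 m^3
Step 2 — Cb = 779.1 / 1483.328 ≈ 0.52524 (5 s.f.)

0.52524


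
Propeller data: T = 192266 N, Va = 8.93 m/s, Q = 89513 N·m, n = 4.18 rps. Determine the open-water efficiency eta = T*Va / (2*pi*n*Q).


Formula: eta = T * Va / (2 * pi * n * Q)
Step 1 — numerator = T * Va = 192266 * 8.93 = 1716935.38
Step 2 — 2 * pi * n = 2 * pi * 4.18 = 26.263715
Step 3 — denominator = 26.263715 * 89513 = 2350943.92
Step 4 — eta = 1716935.38 / 2350943.92 ≈ 0.73032 (5 s.f.)

0.73032


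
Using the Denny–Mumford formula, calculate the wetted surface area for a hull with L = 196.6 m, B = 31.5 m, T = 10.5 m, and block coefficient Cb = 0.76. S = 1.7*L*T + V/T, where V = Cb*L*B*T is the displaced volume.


Formula: S = 1.7*L*T + V/T with V = Cb*L*B*T, i.e. S = L * (1.7*T + Cb*B)
Step 1 — 1.7*T = 1.7 * 10.5 = 17.85 m
Step 2 — Cb*B = 0.76 * 31.5 = 23.94 m
Step 3 — 1.7*T + Cb*B = 17.85 + 23.94 = 41.79 m
Step 4 — S = 196.6 * 41.79 ≈ 8215.9 m^2 (5 s.f.)

8215.9 m^2


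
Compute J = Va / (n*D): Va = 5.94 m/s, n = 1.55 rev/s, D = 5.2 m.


Formula: J = Va / (n * D)
Step 1 — n * D = 1.55 * 5.2 = 8.06
Step 2 — J = 5.94 / 8.06 ≈ 0.73697 (5 s.f.)

0.73697


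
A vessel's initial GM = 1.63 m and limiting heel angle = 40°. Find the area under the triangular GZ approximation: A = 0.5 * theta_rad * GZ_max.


Formula: GZ_max = GM * sin(theta); Area = 0.5 * theta_rad * GZ_max
Step 1 — GZ_max = 1.63 * sin(40°) = 1.63 * 0.642788 = 1.047744 m
Step 2 — theta_rad = 40 * pi/180 = 0.698132 rad
Step 3 — Area = 0.5 * 0.698132 * 1.047744 ≈ 0.36573 m·rad (5 s.f.)

0.36573 m·rad


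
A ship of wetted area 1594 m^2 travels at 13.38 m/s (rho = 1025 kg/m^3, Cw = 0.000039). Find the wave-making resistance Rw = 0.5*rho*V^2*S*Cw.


Formula: Rw = 0.5 * rho * V^2 * S * Cw
Step 1 — V^2 = 13.38^2 = 179.0244
Step 2 — 0.5 * rho * V^2 = 0.5 * 1025 * 179.0244 = 91750.005
Step 3 — Rw = 91750.005 * 1594 * 0.000039 ≈ 5703.7 N (5 s.f.)

5703.7 N


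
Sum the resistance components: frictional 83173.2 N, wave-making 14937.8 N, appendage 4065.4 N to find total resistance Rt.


Formula: Rt = Rf + Rw + Ra
Substituting: Rt = 83173.2 + 14937.8 + 4065.4
Result: Rt = 102176.4 N

102176.4 N


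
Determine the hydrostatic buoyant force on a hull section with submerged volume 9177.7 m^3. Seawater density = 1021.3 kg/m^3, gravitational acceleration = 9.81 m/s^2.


Formula: Fb = rho * g * V
Substituting: Fb = 1021.3 * 9.81 * 9177.7
Intermediate: 1021.3 * 9.81 = 10018.953
Result: Fb = 10018.953 * 9177.7 ≈ 91951000 N (5 s.f.)

91951000 N


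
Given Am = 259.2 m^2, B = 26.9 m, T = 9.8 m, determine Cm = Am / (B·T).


Formula: Cm = Am / (B * T)
Step 1 — B * T = 26.9 * 9.8 = 263.62 m^2
Step 2 — Cm = 259.2 / 263.62 ≈ 0.98323 (5 s.f.)

0.98323


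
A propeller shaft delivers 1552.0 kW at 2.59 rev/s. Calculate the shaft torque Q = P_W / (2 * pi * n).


Formula: Q = P_W / (2 * pi * n)
Step 1 — P_W = 1552.0 kW * 1000 = 1552000.0 W
Step 2 — 2 * pi * n = 2 * pi * 2.59 = 16.27345
Step 3 — Q = 1552000.0 / 16.27345 ≈ 95370 N·m (5 s.f.)

95370 N·m


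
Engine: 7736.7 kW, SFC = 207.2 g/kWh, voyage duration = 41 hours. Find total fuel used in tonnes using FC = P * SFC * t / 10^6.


Formula: FC (tonnes) = P * SFC * t / 1,000,000
Step 1 — P * SFC * t = 7736.7 * 207.2 * 41 = 65724813.84 g
Step 2 — FC (tonnes) = 65724813.84 / 1,000,000 ≈ 65.725 tonnes (5 s.f.)

65.725 tonnes


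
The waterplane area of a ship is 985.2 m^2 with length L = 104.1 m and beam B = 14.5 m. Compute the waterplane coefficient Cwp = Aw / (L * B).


Formula: Cwp = Aw / (L * B)
Step 1 — L * B = 104.1 * 14.5 = 1509.45 m^2
Step 2 — Cwp = 985.2 / 1509.45 ≈ 0.65269 (5 s.f.)

0.65269


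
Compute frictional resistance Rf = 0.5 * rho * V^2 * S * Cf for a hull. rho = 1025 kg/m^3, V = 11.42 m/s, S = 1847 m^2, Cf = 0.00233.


Formula: Rf = 0.5 * rho * V^2 * S * Cf
Step 1 — V^2 = 11.42^2 = 130.4164
Step 2 — 0.5 * rho * V^2 = 0.5 * 1025 * 130.4164 = 66838.405
Step 3 — Rf = 66838.405 * 1847 * 0.00233 ≈ 287640 N (5 s.f.)

287640 N


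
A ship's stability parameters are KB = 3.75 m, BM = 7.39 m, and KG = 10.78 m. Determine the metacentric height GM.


Formula: GM = KB + BM - KG
Step 1 — KM = KB + BM = 3.75 + 7.39 = 11.14 m
Step 2 — GM = KM - KG = 11.14 - 10.78 = 0.36 m

0.36 m


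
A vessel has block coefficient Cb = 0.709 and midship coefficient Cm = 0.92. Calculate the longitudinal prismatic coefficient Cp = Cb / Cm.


Formula: Cp = Cb / Cm
Substituting: Cp = 0.709 / 0.92
Result: Cp ≈ 0.77065 (5 s.f.)

0.77065


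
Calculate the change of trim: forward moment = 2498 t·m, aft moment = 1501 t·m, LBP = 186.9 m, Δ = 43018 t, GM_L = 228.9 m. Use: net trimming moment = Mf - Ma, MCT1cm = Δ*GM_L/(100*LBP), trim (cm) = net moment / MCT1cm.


Formula: net trimming moment = Mf - Ma; MCT1cm = Δ*GM_L/(100*LBP); trim = net moment / MCT1cm
Step 1 — net trimming moment = 2498 - 1501 = 997 t·m
Step 2 — MCT1cm = 43018 * 228.9 / (100 * 186.9) = 526.8497 t·m/cm
Step 3 — trim = 997 / 526.8497 ≈ 1.8924 cm (5 s.f.)

1.8924 cm


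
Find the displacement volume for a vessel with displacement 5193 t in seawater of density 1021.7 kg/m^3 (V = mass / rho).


Formula: V = mass / rho
Step 1 — convert tonnes to kg: 5193 t * 1000 = 5193000 kg
Step 2 — V = 5193000 / 1021.7 ≈ 5082.7 m^3 (5 s.f.)

5082.7 m^3


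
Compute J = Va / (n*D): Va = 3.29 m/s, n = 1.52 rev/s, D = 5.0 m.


Formula: J = Va / (n * D)
Step 1 — n * D = 1.52 * 5.0 = 7.6
Step 2 — J = 3.29 / 7.6 ≈ 0.43289 (5 s.f.)

0.43289


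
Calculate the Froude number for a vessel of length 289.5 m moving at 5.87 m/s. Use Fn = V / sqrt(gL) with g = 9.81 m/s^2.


Formula: Fn = V / sqrt(g * L)
Step 1 — g * L = 9.81 * 289.5 = 2839.995
Step 2 — sqrt(g * L) = sqrt(2839.995) = 53.291603
Step 3 — Fn = 5.87 / 53.291603 ≈ 0.11015 (5 s.f.)

0.11015


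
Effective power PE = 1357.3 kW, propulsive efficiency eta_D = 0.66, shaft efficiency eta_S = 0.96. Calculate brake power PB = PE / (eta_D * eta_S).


Formula: PB = PE / (eta_D * eta_S)
Step 1 — combined efficiency = eta_D * eta_S = 0.66 * 0.96 = 0.6336
Step 2 — PB = 1357.3 / 0.6336 ≈ 2142.2 kW (5 s.f.)

2142.2 kW


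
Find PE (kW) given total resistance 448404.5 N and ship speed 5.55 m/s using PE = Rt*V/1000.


Formula: PE = Rt * V / 1000 (kW)
Step 1 — PE (W) = 448404.5 * 5.55 = 2488644.975 W
Step 2 — PE (kW) = 2488644.975 / 1000 ≈ 2488.6 kW (5 s.f.)

2488.6 kW


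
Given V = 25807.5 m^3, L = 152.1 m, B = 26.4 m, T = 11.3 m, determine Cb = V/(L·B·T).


Formula: Cb = V / (L * B * T)
Step 1 — L * B * T = 152.1 * 26.4 * 11.3 = 45374.472 m^3
Step 2 — Cb = 25807.5 / 45374.472 ≈ 0.56877 (5 s.f.)

0.56877


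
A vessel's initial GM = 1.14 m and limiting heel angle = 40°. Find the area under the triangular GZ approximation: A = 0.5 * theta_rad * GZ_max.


Formula: GZ_max = GM * sin(theta); Area = 0.5 * theta_rad * GZ_max
Step 1 — GZ_max = 1.14 * sin(40°) = 1.14 * 0.642788 = 0.732778 m
Step 2 — theta_rad = 40 * pi/180 = 0.698132 rad
Step 3 — Area = 0.5 * 0.698132 * 0.732778 ≈ 0.25579 m·rad (5 s.f.)

0.25579 m·rad


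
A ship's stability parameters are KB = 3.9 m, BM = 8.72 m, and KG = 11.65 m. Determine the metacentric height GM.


Formula: GM = KB + BM - KG
Step 1 — KM = KB + BM = 3.9 + 8.72 = 12.62 m
Step 2 — GM = KM - KG = 12.62 - 11.65 = 0.97 m

0.97 m


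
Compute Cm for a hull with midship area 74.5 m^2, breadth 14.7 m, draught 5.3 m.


Formula: Cm = Am / (B * T)
Step 1 — B * T = 14.7 * 5.3 = 77.91 m^2
Step 2 — Cm = 74.5 / 77.91 ≈ 0.95623 (5 s.f.)

0.95623


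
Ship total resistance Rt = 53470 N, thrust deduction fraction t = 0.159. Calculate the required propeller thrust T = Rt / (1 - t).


Formula: T = Rt / (1 - t)
Step 1 — (1 - t) = 1 - 0.159 = 0.841
Step 2 — T = 53470 / 0.841 ≈ 63579 N (5 s.f.)

63579 N


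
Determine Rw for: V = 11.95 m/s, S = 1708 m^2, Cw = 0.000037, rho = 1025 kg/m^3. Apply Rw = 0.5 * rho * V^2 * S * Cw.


Formula: Rw = 0.5 * rho * V^2 * S * Cw
Step 1 — V^2 = 11.95^2 = 142.8025
Step 2 — 0.5 * rho * V^2 = 0.5 * 1025 * 142.8025 = 73186.28125
Step 3 — Rw = 73186.28125 * 1708 * 0.000037 ≈ 4625.1 N (5 s.f.)

4625.1 N


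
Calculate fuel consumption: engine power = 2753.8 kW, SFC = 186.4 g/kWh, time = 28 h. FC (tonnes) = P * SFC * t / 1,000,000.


Formula: FC (tonnes) = P * SFC * t / 1,000,000
Step 1 — P * SFC * t = 2753.8 * 186.4 * 28 = 14372632.96 g
Step 2 — FC (tonnes) = 14372632.96 / 1,000,000 ≈ 14.373 tonnes (5 s.f.)

14.373 tonnes


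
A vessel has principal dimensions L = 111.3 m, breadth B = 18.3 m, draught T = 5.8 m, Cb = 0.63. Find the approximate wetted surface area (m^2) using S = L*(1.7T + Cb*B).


Formula: S = 1.7*L*T + V/T with V = Cb*L*B*T, i.e. S = L * (1.7*T + Cb*B)
Step 1 — 1.7*T = 1.7 * 5.8 = 9.86 m
Step 2 — Cb*B = 0.63 * 18.3 = 11.529 m
Step 3 — 1.7*T + Cb*B = 9.86 + 11.529 = 21.389 m
Step 4 — S = 111.3 * 21.389 ≈ 2380.6 m^2 (5 s.f.)

2380.6 m^2


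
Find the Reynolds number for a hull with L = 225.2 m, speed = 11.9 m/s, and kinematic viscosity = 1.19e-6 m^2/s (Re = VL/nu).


Formula: Re = V * L / nu
Step 1 — V * L = 11.9 * 225.2 = 2679.88 m^2/s
Step 2 — Re = 2679.88 / 1.19e-6 = 2.25e+09

2.25e+09


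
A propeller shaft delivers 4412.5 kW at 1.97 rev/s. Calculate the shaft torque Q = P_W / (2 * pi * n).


Formula: Q = P_W / (2 * pi * n)
Step 1 — P_W = 4412.5 kW * 1000 = 4412500.0 W
Step 2 — 2 * pi * n = 2 * pi * 1.97 = 12.377875
Step 3 — Q = 4412500.0 / 12.377875 ≈ 356480 N·m (5 s.f.)

356480 N·m


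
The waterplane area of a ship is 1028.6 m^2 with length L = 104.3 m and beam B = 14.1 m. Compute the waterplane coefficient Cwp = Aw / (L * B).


Formula: Cwp = Aw / (L * B)
Step 1 — L * B = 104.3 * 14.1 = 1470.63 m^2
Step 2 — Cwp = 1028.6 / 1470.63 ≈ 0.69943 (5 s.f.)

0.69943


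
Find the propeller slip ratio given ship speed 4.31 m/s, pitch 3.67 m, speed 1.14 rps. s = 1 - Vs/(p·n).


Formula: s = 1 - Vs / (p * n)
Step 1 — p * n = 3.67 * 1.14 = 4.1838
Step 2 — Vs / (p*n) = 4.31 / 4.1838 = 1.030164 (6 d.p.)
Step 3 — s = 1 - 1.030164 = -0.030164

-0.030164


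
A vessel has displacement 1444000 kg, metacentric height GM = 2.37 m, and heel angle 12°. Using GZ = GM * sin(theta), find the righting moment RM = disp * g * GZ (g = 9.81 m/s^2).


Formula: GZ = GM * sin(theta); RM = disp * g * GZ
Step 1 — GZ = 2.37 * sin(12°) = 2.37 * 0.207912 = 0.492751 m
Step 2 — RM = 1444000 * 9.81 * 0.492751 ≈ 6980100 N·m (5 s.f.)

6980100 N·m


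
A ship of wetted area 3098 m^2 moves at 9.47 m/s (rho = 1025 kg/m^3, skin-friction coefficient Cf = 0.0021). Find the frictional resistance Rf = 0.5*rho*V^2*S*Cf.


Formula: Rf = 0.5 * rho * V^2 * S * Cf
Step 1 — V^2 = 9.47^2 = 89.6809
Step 2 — 0.5 * rho * V^2 = 0.5 * 1025 * 89.6809 = 45961.46125
Step 3 — Rf = 45961.46125 * 3098 * 0.0021 ≈ 299020 N (5 s.f.)

299020 N


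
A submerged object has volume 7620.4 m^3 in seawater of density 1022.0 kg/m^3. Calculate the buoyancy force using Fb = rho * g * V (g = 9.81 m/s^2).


Formula: Fb = rho * g * V
Substituting: Fb = 1022.0 * 9.81 * 7620.4
Intermediate: 1022.0 * 9.81 = 10025.82
Result: Fb = 10025.82 * 7620.4 ≈ 76401000 N (5 s.f.)

76401000 N


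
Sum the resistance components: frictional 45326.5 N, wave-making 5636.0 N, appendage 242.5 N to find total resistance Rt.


Formula: Rt = Rf + Rw + Ra
Substituting: Rt = 45326.5 + 5636.0 + 242.5
Result: Rt = 51205.0 N

51205.0 N


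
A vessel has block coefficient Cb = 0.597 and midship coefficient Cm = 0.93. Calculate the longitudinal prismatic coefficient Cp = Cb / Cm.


Formula: Cp = Cb / Cm
Substituting: Cp = 0.597 / 0.93
Result: Cp ≈ 0.64194 (5 s.f.)

0.64194


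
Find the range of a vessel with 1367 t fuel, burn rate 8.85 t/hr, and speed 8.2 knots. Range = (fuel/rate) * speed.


Formula: endurance = fuel / rate; range = endurance * speed
Step 1 — endurance = 1367 / 8.85 = 154.4633 hours
Step 2 — range = 154.4633 * 8.2 ≈ 1266.6 nautical miles (5 s.f.)

1266.6 NM


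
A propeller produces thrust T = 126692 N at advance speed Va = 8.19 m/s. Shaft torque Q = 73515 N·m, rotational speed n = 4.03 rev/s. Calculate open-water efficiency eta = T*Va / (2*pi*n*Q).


Formula: eta = T * Va / (2 * pi * n * Q)
Step 1 — numerator = T * Va = 126692 * 8.19 = 1037607.48
Step 2 — 2 * pi * n = 2 * pi * 4.03 = 25.321237
Step 3 — denominator = 25.321237 * 73515 = 1861490.74
Step 4 — eta = 1037607.48 / 1861490.74 ≈ 0.55741 (5 s.f.)

0.55741


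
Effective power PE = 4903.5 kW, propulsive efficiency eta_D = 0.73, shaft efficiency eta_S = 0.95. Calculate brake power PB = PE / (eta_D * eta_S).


Formula: PB = PE / (eta_D * eta_S)
Step 1 — combined efficiency = eta_D * eta_S = 0.73 * 0.95 = 0.6935
Step 2 — PB = 4903.5 / 0.6935 ≈ 7070.7 kW (5 s.f.)

7070.7 kW


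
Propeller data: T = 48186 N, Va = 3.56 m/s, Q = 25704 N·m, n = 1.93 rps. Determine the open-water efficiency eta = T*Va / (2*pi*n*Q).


Formula: eta = T * Va / (2 * pi * n * Q)
Step 1 — numerator = T * Va = 48186 * 3.56 = 171542.16
Step 2 — 2 * pi * n = 2 * pi * 1.93 = 12.126548
Step 3 — denominator = 12.126548 * 25704 = 311700.79
Step 4 — eta = 171542.16 / 311700.79 ≈ 0.55034 (5 s.f.)

0.55034


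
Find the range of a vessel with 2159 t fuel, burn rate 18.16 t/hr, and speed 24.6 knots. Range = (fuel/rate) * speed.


Formula: endurance = fuel / rate; range = endurance * speed
Step 1 — endurance = 2159 / 18.16 = 118.8877 hours
Step 2 — range = 118.8877 * 24.6 ≈ 2924.6 nautical miles (5 s.f.)

2924.6 NM


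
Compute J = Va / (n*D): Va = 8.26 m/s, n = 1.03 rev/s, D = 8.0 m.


Formula: J = Va / (n * D)
Step 1 — n * D = 1.03 * 8.0 = 8.24
Step 2 — J = 8.26 / 8.24 ≈ 1.0024 (5 s.f.)

1.0024


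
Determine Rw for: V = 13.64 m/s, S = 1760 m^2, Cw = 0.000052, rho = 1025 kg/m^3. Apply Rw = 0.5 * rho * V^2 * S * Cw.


Formula: Rw = 0.5 * rho * V^2 * S * Cw
Step 1 — V^2 = 13.64^2 = 186.0496
Step 2 — 0.5 * rho * V^2 = 0.5 * 1025 * 186.0496 = 95350.42
Step 3 — Rw = 95350.42 * 1760 * 0.000052 ≈ 8726.5 N (5 s.f.)

8726.5 N


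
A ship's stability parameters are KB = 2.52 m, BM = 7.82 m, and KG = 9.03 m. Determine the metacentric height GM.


Formula: GM = KB + BM - KG
Step 1 — KM = KB + BM = 2.52 + 7.82 = 10.34 m
Step 2 — GM = KM - KG = 10.34 - 9.03 = 1.31 m

1.31 m


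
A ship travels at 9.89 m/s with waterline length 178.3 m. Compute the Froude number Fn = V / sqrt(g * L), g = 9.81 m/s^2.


Formula: Fn = V / sqrt(g * L)
Step 1 — g * L = 9.81 * 178.3 = 1749.123
Step 2 — sqrt(g * L) = sqrt(1749.123) = 41.822518
Step 3 — Fn = 9.89 / 41.822518 ≈ 0.23648 (5 s.f.)

0.23648


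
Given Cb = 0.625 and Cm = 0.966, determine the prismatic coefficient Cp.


Formula: Cp = Cb / Cm
Substituting: Cp = 0.625 / 0.966
Result: Cp ≈ 0.64700 (5 s.f.)

0.64700


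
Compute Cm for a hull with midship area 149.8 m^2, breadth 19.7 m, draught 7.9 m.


Formula: Cm = Am / (B * T)
Step 1 — B * T = 19.7 * 7.9 = 155.63 m^2
Step 2 — Cm = 149.8 / 155.63 ≈ 0.96254 (5 s.f.)

0.96254


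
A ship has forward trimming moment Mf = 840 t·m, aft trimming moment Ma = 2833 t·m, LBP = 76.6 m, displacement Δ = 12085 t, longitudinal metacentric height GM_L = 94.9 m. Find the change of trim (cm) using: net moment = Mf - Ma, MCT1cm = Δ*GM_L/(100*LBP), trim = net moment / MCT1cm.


Formula: net trimming moment = Mf - Ma; MCT1cm = Δ*GM_L/(100*LBP); trim = net moment / MCT1cm
Step 1 — net trimming moment = 840 - 2833 = -1993 t·m
Step 2 — MCT1cm = 12085 * 94.9 / (100 * 76.6) = 149.7215 t·m/cm
Step 3 — trim = -1993 / 149.7215 ≈ -13.311 cm (5 s.f.)

-13.311 cm


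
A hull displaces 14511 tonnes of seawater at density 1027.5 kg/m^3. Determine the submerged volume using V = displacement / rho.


Formula: V = mass / rho
Step 1 — convert tonnes to kg: 14511 t * 1000 = 14511000 kg
Step 2 — V = 14511000 / 1027.5 ≈ 14123 m^3 (5 s.f.)

14123 m^3


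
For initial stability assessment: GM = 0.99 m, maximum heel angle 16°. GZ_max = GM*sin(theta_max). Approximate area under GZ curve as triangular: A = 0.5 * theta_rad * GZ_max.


Formula: GZ_max = GM * sin(theta); Area = 0.5 * theta_rad * GZ_max
Step 1 — GZ_max = 0.99 * sin(16°) = 0.99 * 0.275637 = 0.272881 m
Step 2 — theta_rad = 16 * pi/180 = 0.279253 rad
Step 3 — Area = 0.5 * 0.279253 * 0.272881 ≈ 0.038101 m·rad (5 s.f.)

0.038101 m·rad


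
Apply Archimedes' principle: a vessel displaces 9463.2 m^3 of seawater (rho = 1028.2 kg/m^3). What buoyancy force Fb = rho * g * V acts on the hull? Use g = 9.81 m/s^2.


Formula: Fb = rho * g * V
Substituting: Fb = 1028.2 * 9.81 * 9463.2
Intermediate: 1028.2 * 9.81 = 10086.642
Result: Fb = 10086.642 * 9463.2 ≈ 95452000 N (5 s.f.)

95452000 N


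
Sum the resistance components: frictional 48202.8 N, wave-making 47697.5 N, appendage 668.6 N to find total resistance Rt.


Formula: Rt = Rf + Rw + Ra
Substituting: Rt = 48202.8 + 47697.5 + 668.6
Result: Rt = 96568.9 N

96568.9 N


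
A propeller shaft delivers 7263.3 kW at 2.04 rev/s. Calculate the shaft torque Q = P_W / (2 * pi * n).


Formula: Q = P_W / (2 * pi * n)
Step 1 — P_W = 7263.3 kW * 1000 = 7263300.0 W
Step 2 — 2 * pi * n = 2 * pi * 2.04 = 12.817698
Step 3 — Q = 7263300.0 / 12.817698 ≈ 566660 N·m (5 s.f.)

566660 N·m


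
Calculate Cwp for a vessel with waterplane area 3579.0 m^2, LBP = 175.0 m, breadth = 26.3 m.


Formula: Cwp = Aw / (L * B)
Step 1 — L * B = 175.0 * 26.3 = 4602.5 m^2
Step 2 — Cwp = 3579.0 / 4602.5 ≈ 0.77762 (5 s.f.)

0.77762


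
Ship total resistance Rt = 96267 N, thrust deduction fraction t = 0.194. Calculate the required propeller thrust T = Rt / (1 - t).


Formula: T = Rt / (1 - t)
Step 1 — (1 - t) = 1 - 0.194 = 0.806
Step 2 — T = 96267 / 0.806 ≈ 119440 N (5 s.f.)

119440 N


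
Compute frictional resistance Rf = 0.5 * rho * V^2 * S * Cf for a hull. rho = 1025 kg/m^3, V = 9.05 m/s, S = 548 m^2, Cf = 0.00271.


Formula: Rf = 0.5 * rho * V^2 * S * Cf
Step 1 — V^2 = 9.05^2 = 81.9025
Step 2 — 0.5 * rho * V^2 = 0.5 * 1025 * 81.9025 = 41975.03125
Step 3 — Rf = 41975.03125 * 548 * 0.00271 ≈ 62336 N (5 s.f.)

62336 N


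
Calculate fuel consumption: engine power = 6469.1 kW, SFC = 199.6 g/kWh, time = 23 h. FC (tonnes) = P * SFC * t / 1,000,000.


Formula: FC (tonnes) = P * SFC * t / 1,000,000
Step 1 — P * SFC * t = 6469.1 * 199.6 * 23 = 29698344.28 g
Step 2 — FC (tonnes) = 29698344.28 / 1,000,000 ≈ 29.698 tonnes (5 s.f.)

29.698 tonnes


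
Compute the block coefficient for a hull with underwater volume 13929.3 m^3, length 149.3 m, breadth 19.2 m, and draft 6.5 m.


Formula: Cb = V / (L * B * T)
Step 1 — L * B * T = 149.3 * 19.2 * 6.5 = 18632.64 m^3
Step 2 — Cb = 13929.3 / 18632.64 ≈ 0.74758 (5 s.f.)

0.74758


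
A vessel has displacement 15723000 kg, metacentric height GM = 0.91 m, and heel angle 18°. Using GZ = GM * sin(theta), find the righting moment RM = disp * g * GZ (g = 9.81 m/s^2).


Formula: GZ = GM * sin(theta); RM = disp * g * GZ
Step 1 — GZ = 0.91 * sin(18°) = 0.91 * 0.309017 = 0.281205 m
Step 2 — RM = 15723000 * 9.81 * 0.281205 ≈ 43374000 N·m (5 s.f.)

43374000 N·m


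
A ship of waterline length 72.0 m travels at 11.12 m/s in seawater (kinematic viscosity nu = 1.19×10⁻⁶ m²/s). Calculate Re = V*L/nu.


Formula: Re = V * L / nu
Step 1 — V * L = 11.12 * 72.0 = 800.64 m^2/s
Step 2 — Re = 800.64 / 1.19e-6 = 6.73e+08

6.73e+08


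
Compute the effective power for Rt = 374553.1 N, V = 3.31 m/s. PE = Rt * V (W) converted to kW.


Formula: PE = Rt * V / 1000 (kW)
Step 1 — PE (W) = 374553.1 * 3.31 = 1239770.761 W
Step 2 — PE (kW) = 1239770.761 / 1000 ≈ 1239.8 kW (5 s.f.)

1239.8 kW


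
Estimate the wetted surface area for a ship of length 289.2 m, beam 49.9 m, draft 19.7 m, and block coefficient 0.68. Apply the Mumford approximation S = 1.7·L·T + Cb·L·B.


Formula: S = 1.7*L*T + V/T with V = Cb*L*B*T, i.e. S = L * (1.7*T + Cb*B)
Step 1 — 1.7*T = 1.7 * 19.7 = 33.49 m
Step 2 — Cb*B = 0.68 * 49.9 = 33.932 m
Step 3 — 1.7*T + Cb*B = 33.49 + 33.932 = 67.422 m
Step 4 — S = 289.2 * 67.422 ≈ 19498 m^2 (5 s.f.)

19498 m^2


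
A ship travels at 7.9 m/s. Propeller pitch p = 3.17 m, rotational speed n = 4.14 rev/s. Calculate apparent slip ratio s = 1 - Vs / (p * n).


Formula: s = 1 - Vs / (p * n)
Step 1 — p * n = 3.17 * 4.14 = 13.1238
Step 2 — Vs / (p*n) = 7.9 / 13.1238 = 0.60196 (6 d.p.)
Step 3 — s = 1 - 0.60196 = 0.39804

0.39804


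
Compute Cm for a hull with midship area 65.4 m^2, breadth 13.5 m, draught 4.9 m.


Formula: Cm = Am / (B * T)
Step 1 — B * T = 13.5 * 4.9 = 66.15 m^2
Step 2 — Cm = 65.4 / 66.15 ≈ 0.98866 (5 s.f.)

0.98866


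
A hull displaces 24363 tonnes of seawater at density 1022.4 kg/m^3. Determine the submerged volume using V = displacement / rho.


Formula: V = mass / rho
Step 1 — convert tonnes to kg: 24363 t * 1000 = 24363000 kg
Step 2 — V = 24363000 / 1022.4 ≈ 23829 m^3 (5 s.f.)

23829 m^3


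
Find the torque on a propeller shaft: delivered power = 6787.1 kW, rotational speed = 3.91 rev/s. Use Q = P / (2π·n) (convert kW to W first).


Formula: Q = P_W / (2 * pi * n)
Step 1 — P_W = 6787.1 kW * 1000 = 6787100.0 W
Step 2 — 2 * pi * n = 2 * pi * 3.91 = 24.567255
Step 3 — Q = 6787100.0 / 24.567255 ≈ 276270 N·m (5 s.f.)

276270 N·m


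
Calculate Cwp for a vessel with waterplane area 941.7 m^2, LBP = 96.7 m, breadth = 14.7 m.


Formula: Cwp = Aw / (L * B)
Step 1 — L * B = 96.7 * 14.7 = 1421.49 m^2
Step 2 — Cwp = 941.7 / 1421.49 ≈ 0.66247 (5 s.f.)

0.66247


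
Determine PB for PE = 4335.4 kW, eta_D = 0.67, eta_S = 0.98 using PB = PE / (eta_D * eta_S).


Formula: PB = PE / (eta_D * eta_S)
Step 1 — combined efficiency = eta_D * eta_S = 0.67 * 0.98 = 0.6566
Step 2 — PB = 4335.4 / 0.6566 ≈ 6602.8 kW (5 s.f.)

6602.8 kW


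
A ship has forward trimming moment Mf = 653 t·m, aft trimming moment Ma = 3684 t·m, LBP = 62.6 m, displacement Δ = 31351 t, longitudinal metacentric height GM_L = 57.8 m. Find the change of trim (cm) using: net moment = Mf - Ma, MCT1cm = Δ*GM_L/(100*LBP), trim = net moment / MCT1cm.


Formula: net trimming moment = Mf - Ma; MCT1cm = Δ*GM_L/(100*LBP); trim = net moment / MCT1cm
Step 1 — net trimming moment = 653 - 3684 = -3031 t·m
Step 2 — MCT1cm = 31351 * 57.8 / (100 * 62.6) = 289.4709 t·m/cm
Step 3 — trim = -3031 / 289.4709 ≈ -10.471 cm (5 s.f.)

-10.471 cm


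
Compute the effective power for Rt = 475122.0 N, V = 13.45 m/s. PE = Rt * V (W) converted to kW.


Formula: PE = Rt * V / 1000 (kW)
Step 1 — PE (W) = 475122.0 * 13.45 = 6390390.9 W
Step 2 — PE (kW) = 6390390.9 / 1000 ≈ 6390.4 kW (5 s.f.)

6390.4 kW


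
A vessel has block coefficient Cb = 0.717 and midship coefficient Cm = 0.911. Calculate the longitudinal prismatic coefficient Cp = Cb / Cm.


Formula: Cp = Cb / Cm
Substituting: Cp = 0.717 / 0.911
Result: Cp ≈ 0.78705 (5 s.f.)

0.78705


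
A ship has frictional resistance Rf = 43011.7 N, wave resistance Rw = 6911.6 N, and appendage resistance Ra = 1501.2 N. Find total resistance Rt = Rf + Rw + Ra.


Formula: Rt = Rf + Rw + Ra
Substituting: Rt = 43011.7 + 6911.6 + 1501.2
Result: Rt = 51424.5 N

51424.5 N


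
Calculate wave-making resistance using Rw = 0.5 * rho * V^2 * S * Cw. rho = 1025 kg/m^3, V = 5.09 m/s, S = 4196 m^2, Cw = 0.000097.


Formula: Rw = 0.5 * rho * V^2 * S * Cw
Step 1 — V^2 = 5.09^2 = 25.9081
Step 2 — 0.5 * rho * V^2 = 0.5 * 1025 * 25.9081 = 13277.90125
Step 3 — Rw = 13277.90125 * 4196 * 0.000097 ≈ 5404.3 N (5 s.f.)

5404.3 N


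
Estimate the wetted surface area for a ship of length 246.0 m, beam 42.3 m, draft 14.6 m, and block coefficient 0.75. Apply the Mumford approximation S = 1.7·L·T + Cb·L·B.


Formula: S = 1.7*L*T + V/T with V = Cb*L*B*T, i.e. S = L * (1.7*T + Cb*B)
Step 1 — 1.7*T = 1.7 * 14.6 = 24.82 m
Step 2 — Cb*B = 0.75 * 42.3 = 31.725 m
Step 3 — 1.7*T + Cb*B = 24.82 + 31.725 = 56.545 m
Step 4 — S = 246.0 * 56.545 ≈ 13910 m^2 (5 s.f.)

13910 m^2


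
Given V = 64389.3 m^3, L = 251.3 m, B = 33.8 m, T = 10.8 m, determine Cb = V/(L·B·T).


Formula: Cb = V / (L * B * T)
Step 1 — L * B * T = 251.3 * 33.8 * 10.8 = 91734.552 m^3
Step 2 — Cb = 64389.3 / 91734.552 ≈ 0.70191 (5 s.f.)

0.70191


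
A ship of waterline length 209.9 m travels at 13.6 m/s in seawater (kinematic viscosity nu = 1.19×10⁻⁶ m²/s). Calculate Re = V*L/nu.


Formula: Re = V * L / nu
Step 1 — V * L = 13.6 * 209.9 = 2854.64 m^2/s
Step 2 — Re = 2854.64 / 1.19e-6 = 2.40e+09

2.40e+09


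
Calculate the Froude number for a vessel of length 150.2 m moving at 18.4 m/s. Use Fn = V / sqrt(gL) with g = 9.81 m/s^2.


Formula: Fn = V / sqrt(g * L)
Step 1 — g * L = 9.81 * 150.2 = 1473.462
Step 2 — sqrt(g * L) = sqrt(1473.462) = 38.3857
Step 3 — Fn = 18.4 / 38.3857 ≈ 0.47935 (5 s.f.)

0.47935


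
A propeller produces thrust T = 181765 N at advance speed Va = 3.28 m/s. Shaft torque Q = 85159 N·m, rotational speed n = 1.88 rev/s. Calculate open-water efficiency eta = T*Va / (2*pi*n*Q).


Formula: eta = T * Va / (2 * pi * n * Q)
Step 1 — numerator = T * Va = 181765 * 3.28 = 596189.2
Step 2 — 2 * pi * n = 2 * pi * 1.88 = 11.812388
Step 3 — denominator = 11.812388 * 85159 = 1005931.15
Step 4 — eta = 596189.2 / 1005931.15 ≈ 0.59267 (5 s.f.)

0.59267


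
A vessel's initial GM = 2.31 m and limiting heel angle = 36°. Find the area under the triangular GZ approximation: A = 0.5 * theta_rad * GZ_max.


Formula: GZ_max = GM * sin(theta); Area = 0.5 * theta_rad * GZ_max
Step 1 — GZ_max = 2.31 * sin(36°) = 2.31 * 0.587785 = 1.357783 m
Step 2 — theta_rad = 36 * pi/180 = 0.628319 rad
Step 3 — Area = 0.5 * 0.628319 * 1.357783 ≈ 0.42656 m·rad (5 s.f.)

0.42656 m·rad


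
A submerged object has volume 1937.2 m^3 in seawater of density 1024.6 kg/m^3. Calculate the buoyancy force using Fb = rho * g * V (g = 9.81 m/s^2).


Formula: Fb = rho * g * V
Substituting: Fb = 1024.6 * 9.81 * 1937.2
Intermediate: 1024.6 * 9.81 = 10051.326
Result: Fb = 10051.326 * 1937.2 ≈ 19471000 N (5 s.f.)

19471000 N
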